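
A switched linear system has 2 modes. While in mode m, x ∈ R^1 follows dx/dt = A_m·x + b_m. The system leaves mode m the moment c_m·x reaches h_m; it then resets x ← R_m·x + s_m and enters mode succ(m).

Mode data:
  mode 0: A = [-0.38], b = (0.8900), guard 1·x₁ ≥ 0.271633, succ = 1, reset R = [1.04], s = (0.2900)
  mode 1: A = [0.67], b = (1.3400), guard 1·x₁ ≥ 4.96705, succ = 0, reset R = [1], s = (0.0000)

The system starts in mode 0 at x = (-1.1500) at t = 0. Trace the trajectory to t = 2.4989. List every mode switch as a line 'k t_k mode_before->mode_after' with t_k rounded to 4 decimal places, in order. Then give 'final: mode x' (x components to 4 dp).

Mode 0: guard c·x = 0.2716 hit at Δt = 1.3756 (t = 1.3756), x⁻ = (0.2716) → reset → x⁺ = (0.5725), jump to mode 1
Mode 1: flow for 1.1233 to horizon, guard not reached → x = (3.4602)

1 1.3756 0->1
final: 1 3.4602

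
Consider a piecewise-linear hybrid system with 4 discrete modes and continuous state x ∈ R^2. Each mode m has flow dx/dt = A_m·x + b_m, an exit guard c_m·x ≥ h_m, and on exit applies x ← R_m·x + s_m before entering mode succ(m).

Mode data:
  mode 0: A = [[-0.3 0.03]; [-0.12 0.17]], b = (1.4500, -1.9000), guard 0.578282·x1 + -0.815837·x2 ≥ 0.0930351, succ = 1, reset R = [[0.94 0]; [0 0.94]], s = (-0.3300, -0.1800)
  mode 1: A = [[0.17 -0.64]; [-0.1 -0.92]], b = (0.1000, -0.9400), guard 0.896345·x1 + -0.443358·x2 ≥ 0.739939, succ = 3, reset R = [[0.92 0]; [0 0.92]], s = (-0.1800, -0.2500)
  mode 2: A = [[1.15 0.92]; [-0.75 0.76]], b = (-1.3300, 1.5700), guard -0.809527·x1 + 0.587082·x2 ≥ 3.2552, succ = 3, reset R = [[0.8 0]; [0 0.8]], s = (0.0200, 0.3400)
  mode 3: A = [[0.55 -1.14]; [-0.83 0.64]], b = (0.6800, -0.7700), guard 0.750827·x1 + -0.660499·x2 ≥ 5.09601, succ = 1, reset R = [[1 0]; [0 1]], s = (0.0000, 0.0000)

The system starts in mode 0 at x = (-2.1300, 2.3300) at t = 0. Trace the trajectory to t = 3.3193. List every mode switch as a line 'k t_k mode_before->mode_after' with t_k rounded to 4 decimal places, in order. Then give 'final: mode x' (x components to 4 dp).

1 1.4067 0->1
2 2.6098 1->3
final: 3 2.6364 -2.9886

Mode 0: guard c·x = 0.0930 hit at Δt = 1.4067 (t = 1.4067), x⁻ = (0.3092, 0.1051) → reset → x⁺ = (-0.0393, -0.0812), jump to mode 1
Mode 1: guard c·x = 0.7399 hit at Δt = 1.2031 (t = 2.6098), x⁻ = (0.4663, -0.7262) → reset → x⁺ = (0.2490, -0.9181), jump to mode 3
Mode 3: flow for 0.7095 to horizon, guard not reached → x = (2.6364, -2.9886)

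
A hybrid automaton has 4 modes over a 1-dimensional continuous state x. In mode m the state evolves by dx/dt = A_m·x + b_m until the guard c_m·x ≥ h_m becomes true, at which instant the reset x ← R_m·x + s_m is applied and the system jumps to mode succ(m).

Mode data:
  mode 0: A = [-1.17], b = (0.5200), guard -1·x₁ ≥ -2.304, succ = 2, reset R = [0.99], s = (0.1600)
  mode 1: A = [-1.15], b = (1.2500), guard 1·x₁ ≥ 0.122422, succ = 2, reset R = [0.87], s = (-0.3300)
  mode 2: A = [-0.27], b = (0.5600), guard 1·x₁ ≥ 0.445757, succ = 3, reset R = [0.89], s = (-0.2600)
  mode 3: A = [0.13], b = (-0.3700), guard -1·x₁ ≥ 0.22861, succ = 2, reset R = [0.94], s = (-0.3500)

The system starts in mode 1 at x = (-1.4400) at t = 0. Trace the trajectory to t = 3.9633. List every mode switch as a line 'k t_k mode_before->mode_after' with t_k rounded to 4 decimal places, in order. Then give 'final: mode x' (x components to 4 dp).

1 0.8375 1->2
2 2.1127 2->3
3 3.0857 3->2
final: 2 -0.0081

Mode 1: guard c·x = 0.1224 hit at Δt = 0.8375 (t = 0.8375), x⁻ = (0.1224) → reset → x⁺ = (-0.2235), jump to mode 2
Mode 2: guard c·x = 0.4458 hit at Δt = 1.2752 (t = 2.1127), x⁻ = (0.4458) → reset → x⁺ = (0.1367), jump to mode 3
Mode 3: guard c·x = 0.2286 hit at Δt = 0.9730 (t = 3.0857), x⁻ = (-0.2286) → reset → x⁺ = (-0.5649), jump to mode 2
Mode 2: flow for 0.8776 to horizon, guard not reached → x = (-0.0081)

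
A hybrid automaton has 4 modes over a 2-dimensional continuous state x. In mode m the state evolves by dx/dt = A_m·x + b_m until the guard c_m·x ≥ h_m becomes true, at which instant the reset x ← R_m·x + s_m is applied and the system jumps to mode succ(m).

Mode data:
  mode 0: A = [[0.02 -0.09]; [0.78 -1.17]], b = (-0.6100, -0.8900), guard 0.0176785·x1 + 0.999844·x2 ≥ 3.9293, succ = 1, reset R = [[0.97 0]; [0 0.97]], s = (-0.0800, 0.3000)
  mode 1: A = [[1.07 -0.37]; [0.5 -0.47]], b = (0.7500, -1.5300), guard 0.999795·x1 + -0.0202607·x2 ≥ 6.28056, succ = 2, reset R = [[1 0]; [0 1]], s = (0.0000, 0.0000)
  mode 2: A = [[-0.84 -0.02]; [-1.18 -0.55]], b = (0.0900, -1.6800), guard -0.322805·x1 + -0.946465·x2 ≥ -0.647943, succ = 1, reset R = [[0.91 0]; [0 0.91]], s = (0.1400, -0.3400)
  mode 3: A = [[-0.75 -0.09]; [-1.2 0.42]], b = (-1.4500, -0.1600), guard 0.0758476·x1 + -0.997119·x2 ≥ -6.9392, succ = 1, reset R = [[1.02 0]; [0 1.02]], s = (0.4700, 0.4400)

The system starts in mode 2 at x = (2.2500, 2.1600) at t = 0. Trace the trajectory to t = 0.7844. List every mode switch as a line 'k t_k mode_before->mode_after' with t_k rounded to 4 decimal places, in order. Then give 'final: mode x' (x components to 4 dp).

1 0.4466 2->1
final: 1 2.6018 -0.3299

Mode 2: guard c·x = -0.6479 hit at Δt = 0.4466 (t = 0.4466), x⁻ = (1.5721, 0.1484) → reset → x⁺ = (1.5706, -0.2049), jump to mode 1
Mode 1: flow for 0.3378 to horizon, guard not reached → x = (2.6018, -0.3299)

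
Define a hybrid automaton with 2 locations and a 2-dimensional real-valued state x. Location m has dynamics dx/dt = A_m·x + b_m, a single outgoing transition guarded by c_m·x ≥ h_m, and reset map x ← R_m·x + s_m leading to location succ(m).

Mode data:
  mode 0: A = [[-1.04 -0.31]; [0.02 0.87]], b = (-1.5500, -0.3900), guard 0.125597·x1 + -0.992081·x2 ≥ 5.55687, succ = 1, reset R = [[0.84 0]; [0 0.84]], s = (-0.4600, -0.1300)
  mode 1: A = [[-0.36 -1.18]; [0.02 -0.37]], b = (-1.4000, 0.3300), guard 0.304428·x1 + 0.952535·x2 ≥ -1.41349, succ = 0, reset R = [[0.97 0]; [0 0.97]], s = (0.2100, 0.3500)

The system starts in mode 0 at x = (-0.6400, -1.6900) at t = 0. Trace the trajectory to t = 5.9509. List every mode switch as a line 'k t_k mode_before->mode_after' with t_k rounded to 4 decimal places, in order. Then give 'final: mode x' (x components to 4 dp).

Mode 0: guard c·x = 5.5569 hit at Δt = 1.2009 (t = 1.2009), x⁻ = (-0.4516, -5.6584) → reset → x⁺ = (-0.8393, -4.8831), jump to mode 1
Mode 1: guard c·x = -1.4135 hit at Δt = 1.5611 (t = 2.7620), x⁻ = (2.5902, -2.3117) → reset → x⁺ = (2.7225, -1.8924), jump to mode 0
Mode 0: guard c·x = 5.5569 hit at Δt = 1.0869 (t = 3.8489), x⁻ = (0.6283, -5.5217) → reset → x⁺ = (0.0678, -4.7682), jump to mode 1
Mode 1: guard c·x = -1.4135 hit at Δt = 1.4109 (t = 5.2599), x⁻ = (2.9319, -2.4210) → reset → x⁺ = (3.0540, -1.9983), jump to mode 0
Mode 0: flow for 0.6910 to horizon, guard not reached → x = (1.1835, -3.9759)

1 1.2009 0->1
2 2.7620 1->0
3 3.8489 0->1
4 5.2599 1->0
final: 0 1.1835 -3.9759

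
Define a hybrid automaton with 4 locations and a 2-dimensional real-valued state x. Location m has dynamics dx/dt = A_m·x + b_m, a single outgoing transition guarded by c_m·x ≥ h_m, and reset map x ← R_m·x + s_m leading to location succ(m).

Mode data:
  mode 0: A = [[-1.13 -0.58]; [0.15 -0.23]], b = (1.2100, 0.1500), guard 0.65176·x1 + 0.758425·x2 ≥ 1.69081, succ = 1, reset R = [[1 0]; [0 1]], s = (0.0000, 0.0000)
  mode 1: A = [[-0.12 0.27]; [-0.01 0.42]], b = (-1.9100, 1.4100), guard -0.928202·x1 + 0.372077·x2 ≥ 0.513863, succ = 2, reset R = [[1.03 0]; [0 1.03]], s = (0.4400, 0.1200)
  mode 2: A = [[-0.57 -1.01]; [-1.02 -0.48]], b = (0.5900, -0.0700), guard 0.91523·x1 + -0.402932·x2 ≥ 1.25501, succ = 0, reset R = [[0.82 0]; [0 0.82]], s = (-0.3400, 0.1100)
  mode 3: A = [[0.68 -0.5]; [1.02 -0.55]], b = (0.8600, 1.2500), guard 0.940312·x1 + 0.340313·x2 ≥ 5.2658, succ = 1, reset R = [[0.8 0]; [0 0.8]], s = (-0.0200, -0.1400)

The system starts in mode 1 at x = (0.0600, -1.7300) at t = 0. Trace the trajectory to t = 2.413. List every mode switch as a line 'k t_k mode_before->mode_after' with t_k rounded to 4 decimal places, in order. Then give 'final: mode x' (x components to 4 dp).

1 0.5084 1->2
2 1.5817 2->0
final: 0 0.9856 -0.4178

Mode 1: guard c·x = 0.5139 hit at Δt = 0.5084 (t = 0.5084), x⁻ = (-1.0907, -1.3398) → reset → x⁺ = (-0.6834, -1.2600), jump to mode 2
Mode 2: guard c·x = 1.2550 hit at Δt = 1.0733 (t = 1.5817), x⁻ = (0.9106, -1.0464) → reset → x⁺ = (0.4067, -0.7480), jump to mode 0
Mode 0: flow for 0.8313 to horizon, guard not reached → x = (0.9856, -0.4178)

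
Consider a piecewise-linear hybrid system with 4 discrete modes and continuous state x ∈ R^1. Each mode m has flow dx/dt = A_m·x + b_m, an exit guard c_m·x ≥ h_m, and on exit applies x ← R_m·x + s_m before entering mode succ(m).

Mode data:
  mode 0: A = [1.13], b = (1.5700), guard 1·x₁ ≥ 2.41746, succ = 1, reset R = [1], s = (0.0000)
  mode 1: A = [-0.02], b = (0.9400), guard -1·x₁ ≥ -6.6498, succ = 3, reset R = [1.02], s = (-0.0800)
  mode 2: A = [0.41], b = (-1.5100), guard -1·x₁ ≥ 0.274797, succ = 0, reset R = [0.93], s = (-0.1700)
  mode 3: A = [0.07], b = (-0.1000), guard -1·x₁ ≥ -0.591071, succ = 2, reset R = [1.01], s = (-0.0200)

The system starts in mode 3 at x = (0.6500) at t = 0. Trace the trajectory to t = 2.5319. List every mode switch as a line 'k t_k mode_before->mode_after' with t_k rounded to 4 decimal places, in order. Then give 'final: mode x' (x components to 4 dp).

1 1.0423 3->2
2 1.6334 2->0
final: 0 1.2710

Mode 3: guard c·x = -0.5911 hit at Δt = 1.0423 (t = 1.0423), x⁻ = (0.5911) → reset → x⁺ = (0.5770), jump to mode 2
Mode 2: guard c·x = 0.2748 hit at Δt = 0.5911 (t = 1.6334), x⁻ = (-0.2748) → reset → x⁺ = (-0.4256), jump to mode 0
Mode 0: flow for 0.8985 to horizon, guard not reached → x = (1.2710)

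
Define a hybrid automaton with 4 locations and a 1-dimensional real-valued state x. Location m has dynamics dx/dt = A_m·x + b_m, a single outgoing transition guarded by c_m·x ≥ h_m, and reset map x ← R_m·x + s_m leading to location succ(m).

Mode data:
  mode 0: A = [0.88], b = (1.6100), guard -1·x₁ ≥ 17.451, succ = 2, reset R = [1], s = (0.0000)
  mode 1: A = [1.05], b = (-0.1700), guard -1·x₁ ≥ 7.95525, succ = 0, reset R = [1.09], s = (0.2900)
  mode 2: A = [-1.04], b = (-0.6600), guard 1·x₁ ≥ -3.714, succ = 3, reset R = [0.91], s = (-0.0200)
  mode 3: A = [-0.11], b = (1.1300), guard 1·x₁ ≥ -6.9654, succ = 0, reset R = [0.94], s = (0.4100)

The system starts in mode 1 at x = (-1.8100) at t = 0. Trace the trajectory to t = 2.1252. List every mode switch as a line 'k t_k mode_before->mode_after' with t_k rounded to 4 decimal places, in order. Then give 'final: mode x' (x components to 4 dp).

1 1.3476 1->0
final: 0 -14.8173

Mode 1: guard c·x = 7.9553 hit at Δt = 1.3476 (t = 1.3476), x⁻ = (-7.9552) → reset → x⁺ = (-8.3812), jump to mode 0
Mode 0: flow for 0.7776 to horizon, guard not reached → x = (-14.8173)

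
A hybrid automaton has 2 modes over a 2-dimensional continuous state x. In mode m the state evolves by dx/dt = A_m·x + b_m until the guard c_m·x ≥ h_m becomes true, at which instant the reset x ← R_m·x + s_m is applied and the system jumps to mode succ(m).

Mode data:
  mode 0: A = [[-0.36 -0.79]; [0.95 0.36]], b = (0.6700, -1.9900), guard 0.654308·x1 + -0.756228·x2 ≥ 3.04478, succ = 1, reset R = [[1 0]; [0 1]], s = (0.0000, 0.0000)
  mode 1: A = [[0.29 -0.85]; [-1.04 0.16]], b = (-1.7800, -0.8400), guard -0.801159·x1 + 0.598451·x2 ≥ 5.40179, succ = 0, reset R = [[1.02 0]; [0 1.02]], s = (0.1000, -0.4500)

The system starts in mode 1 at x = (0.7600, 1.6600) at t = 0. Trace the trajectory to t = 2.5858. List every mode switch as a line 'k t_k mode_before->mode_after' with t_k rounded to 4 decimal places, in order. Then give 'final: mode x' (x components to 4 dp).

1 1.3970 1->0
final: 0 -1.6242 -3.7661

Mode 1: guard c·x = 5.4018 hit at Δt = 1.3970 (t = 1.3970), x⁻ = (-4.4248, 3.1028) → reset → x⁺ = (-4.4133, 2.7148), jump to mode 0
Mode 0: flow for 1.1888 to horizon, guard not reached → x = (-1.6242, -3.7661)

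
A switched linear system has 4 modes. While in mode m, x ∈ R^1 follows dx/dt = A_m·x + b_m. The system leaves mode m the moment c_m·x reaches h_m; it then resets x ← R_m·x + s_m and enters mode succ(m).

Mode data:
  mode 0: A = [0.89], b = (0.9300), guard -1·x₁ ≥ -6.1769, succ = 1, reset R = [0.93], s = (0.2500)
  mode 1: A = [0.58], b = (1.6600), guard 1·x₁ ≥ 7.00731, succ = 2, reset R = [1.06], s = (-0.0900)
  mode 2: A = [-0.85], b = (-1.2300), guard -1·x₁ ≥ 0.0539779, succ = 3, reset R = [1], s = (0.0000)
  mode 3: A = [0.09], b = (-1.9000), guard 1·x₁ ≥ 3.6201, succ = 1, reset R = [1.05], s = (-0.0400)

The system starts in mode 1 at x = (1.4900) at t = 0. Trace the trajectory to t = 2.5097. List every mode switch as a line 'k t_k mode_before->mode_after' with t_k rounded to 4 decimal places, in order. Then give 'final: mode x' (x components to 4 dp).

1 1.4117 1->2
final: 2 2.0076

Mode 1: guard c·x = 7.0073 hit at Δt = 1.4117 (t = 1.4117), x⁻ = (7.0073) → reset → x⁺ = (7.3377), jump to mode 2
Mode 2: flow for 1.0980 to horizon, guard not reached → x = (2.0076)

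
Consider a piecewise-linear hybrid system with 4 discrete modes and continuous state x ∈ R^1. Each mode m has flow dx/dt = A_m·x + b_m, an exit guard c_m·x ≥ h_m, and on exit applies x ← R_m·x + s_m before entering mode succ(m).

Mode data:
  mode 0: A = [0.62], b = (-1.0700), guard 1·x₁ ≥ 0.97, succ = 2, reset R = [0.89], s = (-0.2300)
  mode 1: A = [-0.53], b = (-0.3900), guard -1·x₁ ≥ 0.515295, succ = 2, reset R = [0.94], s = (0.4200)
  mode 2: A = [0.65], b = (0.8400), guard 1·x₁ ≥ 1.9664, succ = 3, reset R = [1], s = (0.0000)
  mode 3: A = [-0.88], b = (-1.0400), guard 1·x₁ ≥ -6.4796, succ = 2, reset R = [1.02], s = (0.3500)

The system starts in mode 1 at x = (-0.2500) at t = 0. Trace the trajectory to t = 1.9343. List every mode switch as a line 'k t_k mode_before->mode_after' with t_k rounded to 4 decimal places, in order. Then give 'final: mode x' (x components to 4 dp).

1 1.4901 1->2
final: 2 0.3466

Mode 1: guard c·x = 0.5153 hit at Δt = 1.4901 (t = 1.4901), x⁻ = (-0.5153) → reset → x⁺ = (-0.0644), jump to mode 2
Mode 2: flow for 0.4442 to horizon, guard not reached → x = (0.3466)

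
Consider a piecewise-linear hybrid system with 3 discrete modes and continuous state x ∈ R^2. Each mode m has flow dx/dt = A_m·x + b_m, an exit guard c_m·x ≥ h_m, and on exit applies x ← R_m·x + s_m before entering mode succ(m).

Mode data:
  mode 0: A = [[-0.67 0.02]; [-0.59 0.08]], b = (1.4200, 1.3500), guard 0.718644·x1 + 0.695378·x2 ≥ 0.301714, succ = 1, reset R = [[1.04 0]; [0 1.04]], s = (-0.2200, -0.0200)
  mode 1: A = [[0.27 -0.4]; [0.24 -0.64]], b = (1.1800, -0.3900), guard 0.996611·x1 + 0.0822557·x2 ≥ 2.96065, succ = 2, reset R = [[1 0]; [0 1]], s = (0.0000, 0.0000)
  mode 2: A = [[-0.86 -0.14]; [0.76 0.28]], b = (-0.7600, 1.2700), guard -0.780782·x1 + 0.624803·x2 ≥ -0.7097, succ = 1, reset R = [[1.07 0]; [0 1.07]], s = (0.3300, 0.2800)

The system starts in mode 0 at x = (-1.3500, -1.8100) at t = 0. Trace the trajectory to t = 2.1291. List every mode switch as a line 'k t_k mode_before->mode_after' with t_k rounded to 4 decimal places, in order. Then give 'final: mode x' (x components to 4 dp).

Mode 0: guard c·x = 0.3017 hit at Δt = 1.1704 (t = 1.1704), x⁻ = (0.5233, -0.1070) → reset → x⁺ = (0.3243, -0.1313), jump to mode 1
Mode 1: flow for 0.9587 to horizon, guard not reached → x = (1.7880, -0.1616)

1 1.1704 0->1
final: 1 1.7880 -0.1616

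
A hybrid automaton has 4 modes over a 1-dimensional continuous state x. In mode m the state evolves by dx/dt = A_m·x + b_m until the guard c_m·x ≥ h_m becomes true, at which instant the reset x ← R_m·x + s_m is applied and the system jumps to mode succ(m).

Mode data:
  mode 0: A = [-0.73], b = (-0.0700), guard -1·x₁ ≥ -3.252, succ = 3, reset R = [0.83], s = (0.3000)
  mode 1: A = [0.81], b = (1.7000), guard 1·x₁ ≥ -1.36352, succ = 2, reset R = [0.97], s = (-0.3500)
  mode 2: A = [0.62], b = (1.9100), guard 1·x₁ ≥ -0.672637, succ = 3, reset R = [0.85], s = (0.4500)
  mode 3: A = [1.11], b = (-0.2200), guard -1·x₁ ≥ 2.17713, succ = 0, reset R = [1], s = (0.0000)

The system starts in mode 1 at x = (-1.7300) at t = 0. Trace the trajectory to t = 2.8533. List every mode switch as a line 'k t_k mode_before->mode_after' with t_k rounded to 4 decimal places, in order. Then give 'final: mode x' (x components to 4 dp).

1 0.8519 1->2
2 1.7174 2->3
final: 3 -0.9307

Mode 1: guard c·x = -1.3635 hit at Δt = 0.8519 (t = 0.8519), x⁻ = (-1.3635) → reset → x⁺ = (-1.6726), jump to mode 2
Mode 2: guard c·x = -0.6726 hit at Δt = 0.8655 (t = 1.7174), x⁻ = (-0.6726) → reset → x⁺ = (-0.1217), jump to mode 3
Mode 3: flow for 1.1359 to horizon, guard not reached → x = (-0.9307)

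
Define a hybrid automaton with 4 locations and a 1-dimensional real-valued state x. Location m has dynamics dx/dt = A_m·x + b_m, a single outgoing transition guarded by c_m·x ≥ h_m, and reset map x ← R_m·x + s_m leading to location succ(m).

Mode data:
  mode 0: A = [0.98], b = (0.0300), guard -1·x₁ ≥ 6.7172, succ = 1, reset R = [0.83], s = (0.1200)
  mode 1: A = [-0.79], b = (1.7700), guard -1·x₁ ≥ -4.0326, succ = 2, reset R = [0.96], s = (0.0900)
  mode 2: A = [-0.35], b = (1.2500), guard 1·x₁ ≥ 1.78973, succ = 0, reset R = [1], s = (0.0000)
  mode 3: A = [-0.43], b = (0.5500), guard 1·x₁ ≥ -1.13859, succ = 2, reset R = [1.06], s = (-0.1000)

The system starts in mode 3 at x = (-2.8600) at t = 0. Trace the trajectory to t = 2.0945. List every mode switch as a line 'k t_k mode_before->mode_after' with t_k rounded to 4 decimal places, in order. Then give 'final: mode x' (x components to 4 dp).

Mode 3: guard c·x = -1.1386 hit at Δt = 1.2504 (t = 1.2504), x⁻ = (-1.1386) → reset → x⁺ = (-1.3069), jump to mode 2
Mode 2: flow for 0.8441 to horizon, guard not reached → x = (-0.0591)

1 1.2504 3->2
final: 2 -0.0591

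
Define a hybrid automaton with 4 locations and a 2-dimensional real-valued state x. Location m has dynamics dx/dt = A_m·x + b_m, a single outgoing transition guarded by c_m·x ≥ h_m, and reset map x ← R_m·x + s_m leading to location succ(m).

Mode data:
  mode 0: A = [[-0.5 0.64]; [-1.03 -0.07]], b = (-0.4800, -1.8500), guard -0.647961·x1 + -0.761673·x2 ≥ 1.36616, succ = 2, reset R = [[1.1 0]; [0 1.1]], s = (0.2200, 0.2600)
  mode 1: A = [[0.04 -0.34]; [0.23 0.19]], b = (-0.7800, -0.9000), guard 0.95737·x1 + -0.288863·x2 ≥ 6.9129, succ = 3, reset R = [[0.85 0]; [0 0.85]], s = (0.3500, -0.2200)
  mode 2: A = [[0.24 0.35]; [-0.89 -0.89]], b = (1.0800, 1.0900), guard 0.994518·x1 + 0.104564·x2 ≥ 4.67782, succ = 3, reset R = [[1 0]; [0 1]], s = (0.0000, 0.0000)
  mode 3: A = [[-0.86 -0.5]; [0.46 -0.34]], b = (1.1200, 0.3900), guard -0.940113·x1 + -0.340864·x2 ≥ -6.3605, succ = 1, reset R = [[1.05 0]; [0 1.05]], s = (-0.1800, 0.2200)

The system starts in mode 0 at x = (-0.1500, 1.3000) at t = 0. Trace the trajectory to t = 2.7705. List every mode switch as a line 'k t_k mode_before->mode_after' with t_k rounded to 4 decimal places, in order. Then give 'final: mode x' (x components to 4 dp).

Mode 0: guard c·x = 1.3662 hit at Δt = 1.5757 (t = 1.5757), x⁻ = (-0.7352, -1.1682) → reset → x⁺ = (-0.5887, -1.0250), jump to mode 2
Mode 2: flow for 1.1948 to horizon, guard not reached → x = (0.6576, 0.4042)

1 1.5757 0->2
final: 2 0.6576 0.4042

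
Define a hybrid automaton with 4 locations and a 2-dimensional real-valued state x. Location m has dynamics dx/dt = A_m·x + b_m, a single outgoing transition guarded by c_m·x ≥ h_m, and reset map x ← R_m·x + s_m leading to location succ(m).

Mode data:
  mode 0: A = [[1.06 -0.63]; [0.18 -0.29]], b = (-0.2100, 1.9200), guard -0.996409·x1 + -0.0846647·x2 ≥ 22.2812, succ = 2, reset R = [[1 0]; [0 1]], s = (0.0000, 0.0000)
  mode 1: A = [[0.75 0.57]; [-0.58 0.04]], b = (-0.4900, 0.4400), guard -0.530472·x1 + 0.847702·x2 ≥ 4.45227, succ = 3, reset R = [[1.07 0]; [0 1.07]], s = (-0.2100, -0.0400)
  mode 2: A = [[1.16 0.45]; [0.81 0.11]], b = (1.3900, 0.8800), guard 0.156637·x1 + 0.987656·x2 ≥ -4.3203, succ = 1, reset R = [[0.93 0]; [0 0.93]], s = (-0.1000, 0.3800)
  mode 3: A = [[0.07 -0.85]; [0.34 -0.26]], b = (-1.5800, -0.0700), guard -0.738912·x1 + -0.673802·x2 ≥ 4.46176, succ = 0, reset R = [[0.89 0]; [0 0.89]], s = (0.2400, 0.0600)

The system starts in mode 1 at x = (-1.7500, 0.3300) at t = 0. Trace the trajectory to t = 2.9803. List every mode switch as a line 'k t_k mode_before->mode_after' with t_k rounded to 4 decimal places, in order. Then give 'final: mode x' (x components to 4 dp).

1 1.1964 1->3
2 1.9278 3->0
final: 0 -20.1408 0.5351

Mode 1: guard c·x = 4.4523 hit at Δt = 1.1964 (t = 1.1964), x⁻ = (-3.8327, 2.8538) → reset → x⁺ = (-4.3109, 3.0135), jump to mode 3
Mode 3: guard c·x = 4.4618 hit at Δt = 0.7314 (t = 1.9278), x⁻ = (-7.0663, 1.1274) → reset → x⁺ = (-6.0490, 1.0634), jump to mode 0
Mode 0: flow for 1.0525 to horizon, guard not reached → x = (-20.1408, 0.5351)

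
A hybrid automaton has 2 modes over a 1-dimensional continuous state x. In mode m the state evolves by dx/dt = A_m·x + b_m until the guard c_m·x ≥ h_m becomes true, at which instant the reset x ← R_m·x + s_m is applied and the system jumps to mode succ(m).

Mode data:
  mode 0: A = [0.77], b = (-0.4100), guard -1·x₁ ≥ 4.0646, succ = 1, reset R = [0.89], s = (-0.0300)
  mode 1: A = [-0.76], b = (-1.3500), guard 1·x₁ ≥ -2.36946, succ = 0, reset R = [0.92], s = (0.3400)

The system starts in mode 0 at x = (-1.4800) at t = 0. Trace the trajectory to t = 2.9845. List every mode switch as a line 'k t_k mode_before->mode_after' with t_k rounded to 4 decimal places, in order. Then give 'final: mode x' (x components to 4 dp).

Mode 0: guard c·x = 4.0646 hit at Δt = 1.0728 (t = 1.0728), x⁻ = (-4.0646) → reset → x⁺ = (-3.6475), jump to mode 1
Mode 1: guard c·x = -2.3695 hit at Δt = 1.5117 (t = 2.5845), x⁻ = (-2.3695) → reset → x⁺ = (-1.8399), jump to mode 0
Mode 0: flow for 0.4000 to horizon, guard not reached → x = (-2.6956)

1 1.0728 0->1
2 2.5845 1->0
final: 0 -2.6956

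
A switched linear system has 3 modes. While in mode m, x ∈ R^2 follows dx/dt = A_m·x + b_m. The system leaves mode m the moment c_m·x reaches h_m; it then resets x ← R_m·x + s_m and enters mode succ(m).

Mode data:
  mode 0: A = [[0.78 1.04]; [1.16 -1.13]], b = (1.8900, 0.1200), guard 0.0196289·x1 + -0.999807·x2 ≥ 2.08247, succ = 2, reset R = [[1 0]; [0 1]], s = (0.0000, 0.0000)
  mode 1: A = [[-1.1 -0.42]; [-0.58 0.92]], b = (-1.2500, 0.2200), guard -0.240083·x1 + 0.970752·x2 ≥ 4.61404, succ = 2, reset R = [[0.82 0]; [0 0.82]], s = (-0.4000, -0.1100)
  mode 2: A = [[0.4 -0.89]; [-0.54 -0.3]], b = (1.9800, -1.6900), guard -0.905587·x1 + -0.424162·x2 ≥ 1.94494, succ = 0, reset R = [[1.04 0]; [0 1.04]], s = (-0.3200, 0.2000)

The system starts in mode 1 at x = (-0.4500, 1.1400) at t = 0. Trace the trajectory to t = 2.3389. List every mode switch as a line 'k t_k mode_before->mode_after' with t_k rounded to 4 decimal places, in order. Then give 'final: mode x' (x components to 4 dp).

Mode 1: guard c·x = 4.6140 hit at Δt = 1.0486 (t = 1.0486), x⁻ = (-1.6347, 4.3488) → reset → x⁺ = (-1.7404, 3.4560), jump to mode 2
Mode 2: guard c·x = 1.9449 hit at Δt = 0.9860 (t = 2.0346), x⁻ = (-3.2280, 2.3064) → reset → x⁺ = (-3.6771, 2.5986), jump to mode 0
Mode 0: flow for 0.3043 to horizon, guard not reached → x = (-3.4091, 0.8296)

1 1.0486 1->2
2 2.0346 2->0
final: 0 -3.4091 0.8296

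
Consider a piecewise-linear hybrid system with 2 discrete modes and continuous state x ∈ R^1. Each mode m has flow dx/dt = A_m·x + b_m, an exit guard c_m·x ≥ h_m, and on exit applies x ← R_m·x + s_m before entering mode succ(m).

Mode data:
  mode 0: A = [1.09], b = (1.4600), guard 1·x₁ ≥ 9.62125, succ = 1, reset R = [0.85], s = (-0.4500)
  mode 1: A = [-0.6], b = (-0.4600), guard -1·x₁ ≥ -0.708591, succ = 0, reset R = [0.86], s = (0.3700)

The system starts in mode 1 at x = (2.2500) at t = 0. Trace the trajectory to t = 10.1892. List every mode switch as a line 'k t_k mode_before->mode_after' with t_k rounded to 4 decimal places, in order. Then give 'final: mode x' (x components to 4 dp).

Mode 1: guard c·x = -0.7086 hit at Δt = 1.1922 (t = 1.1922), x⁻ = (0.7086) → reset → x⁺ = (0.9794), jump to mode 0
Mode 0: guard c·x = 9.6212 hit at Δt = 1.4250 (t = 2.6172), x⁻ = (9.6212) → reset → x⁺ = (7.7281), jump to mode 1
Mode 1: guard c·x = -0.7086 hit at Δt = 2.9177 (t = 5.5349), x⁻ = (0.7086) → reset → x⁺ = (0.9794), jump to mode 0
Mode 0: guard c·x = 9.6212 hit at Δt = 1.4250 (t = 6.9599), x⁻ = (9.6212) → reset → x⁺ = (7.7281), jump to mode 1
Mode 1: guard c·x = -0.7086 hit at Δt = 2.9177 (t = 9.8776), x⁻ = (0.7086) → reset → x⁺ = (0.9794), jump to mode 0
Mode 0: flow for 0.3116 to horizon, guard not reached → x = (1.9173)

1 1.1922 1->0
2 2.6172 0->1
3 5.5349 1->0
4 6.9599 0->1
5 9.8776 1->0
final: 0 1.9173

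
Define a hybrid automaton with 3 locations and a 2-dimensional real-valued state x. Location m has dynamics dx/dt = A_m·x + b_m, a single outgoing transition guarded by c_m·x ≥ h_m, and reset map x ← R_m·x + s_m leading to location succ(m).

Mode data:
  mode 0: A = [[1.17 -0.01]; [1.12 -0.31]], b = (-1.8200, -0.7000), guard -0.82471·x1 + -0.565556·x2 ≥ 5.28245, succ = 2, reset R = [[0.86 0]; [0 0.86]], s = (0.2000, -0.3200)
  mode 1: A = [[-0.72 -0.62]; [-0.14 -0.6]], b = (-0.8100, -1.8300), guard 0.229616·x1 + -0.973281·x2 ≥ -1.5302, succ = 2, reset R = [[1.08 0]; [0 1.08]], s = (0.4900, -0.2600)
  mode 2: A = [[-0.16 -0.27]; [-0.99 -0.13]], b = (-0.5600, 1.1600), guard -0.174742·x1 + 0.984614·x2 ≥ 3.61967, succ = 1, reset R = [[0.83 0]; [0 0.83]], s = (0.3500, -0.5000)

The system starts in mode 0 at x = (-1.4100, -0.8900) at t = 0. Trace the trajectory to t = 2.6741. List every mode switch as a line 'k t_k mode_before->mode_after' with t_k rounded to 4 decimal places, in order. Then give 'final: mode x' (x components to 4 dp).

Mode 0: guard c·x = 5.2824 hit at Δt = 0.6049 (t = 0.6049), x⁻ = (-4.4485, -2.8534) → reset → x⁺ = (-3.6257, -2.7739), jump to mode 2
Mode 2: guard c·x = 3.6197 hit at Δt = 1.2606 (t = 1.8655), x⁻ = (-3.6923, 3.0210) → reset → x⁺ = (-2.7146, 2.0074), jump to mode 1
Mode 1: guard c·x = -1.5302 hit at Δt = 0.4518 (t = 2.3173), x⁻ = (-2.6151, 0.9553) → reset → x⁺ = (-2.3343, 0.7717), jump to mode 2
Mode 2: flow for 0.3568 to horizon, guard not reached → x = (-2.5281, 1.9775)

1 0.6049 0->2
2 1.8655 2->1
3 2.3173 1->2
final: 2 -2.5281 1.9775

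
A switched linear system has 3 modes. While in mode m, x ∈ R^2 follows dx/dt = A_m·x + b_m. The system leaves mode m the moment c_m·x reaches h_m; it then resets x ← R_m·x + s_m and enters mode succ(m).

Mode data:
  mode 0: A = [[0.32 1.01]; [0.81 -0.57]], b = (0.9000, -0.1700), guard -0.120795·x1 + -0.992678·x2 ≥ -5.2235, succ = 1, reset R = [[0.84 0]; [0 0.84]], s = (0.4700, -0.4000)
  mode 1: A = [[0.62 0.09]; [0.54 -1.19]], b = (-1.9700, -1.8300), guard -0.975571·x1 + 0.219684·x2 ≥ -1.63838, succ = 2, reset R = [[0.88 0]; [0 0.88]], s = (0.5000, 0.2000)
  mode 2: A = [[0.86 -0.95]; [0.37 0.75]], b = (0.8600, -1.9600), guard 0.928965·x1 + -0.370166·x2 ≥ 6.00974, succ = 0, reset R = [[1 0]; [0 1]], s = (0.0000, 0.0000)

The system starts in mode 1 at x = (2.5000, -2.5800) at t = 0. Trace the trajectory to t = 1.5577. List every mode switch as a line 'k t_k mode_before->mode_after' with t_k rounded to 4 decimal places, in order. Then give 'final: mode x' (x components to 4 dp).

1 1.2407 1->2
final: 2 2.9914 -1.3854

Mode 1: guard c·x = -1.6384 hit at Δt = 1.2407 (t = 1.2407), x⁻ = (1.4286, -1.1137) → reset → x⁺ = (1.7572, -0.7800), jump to mode 2
Mode 2: flow for 0.3170 to horizon, guard not reached → x = (2.9914, -1.3854)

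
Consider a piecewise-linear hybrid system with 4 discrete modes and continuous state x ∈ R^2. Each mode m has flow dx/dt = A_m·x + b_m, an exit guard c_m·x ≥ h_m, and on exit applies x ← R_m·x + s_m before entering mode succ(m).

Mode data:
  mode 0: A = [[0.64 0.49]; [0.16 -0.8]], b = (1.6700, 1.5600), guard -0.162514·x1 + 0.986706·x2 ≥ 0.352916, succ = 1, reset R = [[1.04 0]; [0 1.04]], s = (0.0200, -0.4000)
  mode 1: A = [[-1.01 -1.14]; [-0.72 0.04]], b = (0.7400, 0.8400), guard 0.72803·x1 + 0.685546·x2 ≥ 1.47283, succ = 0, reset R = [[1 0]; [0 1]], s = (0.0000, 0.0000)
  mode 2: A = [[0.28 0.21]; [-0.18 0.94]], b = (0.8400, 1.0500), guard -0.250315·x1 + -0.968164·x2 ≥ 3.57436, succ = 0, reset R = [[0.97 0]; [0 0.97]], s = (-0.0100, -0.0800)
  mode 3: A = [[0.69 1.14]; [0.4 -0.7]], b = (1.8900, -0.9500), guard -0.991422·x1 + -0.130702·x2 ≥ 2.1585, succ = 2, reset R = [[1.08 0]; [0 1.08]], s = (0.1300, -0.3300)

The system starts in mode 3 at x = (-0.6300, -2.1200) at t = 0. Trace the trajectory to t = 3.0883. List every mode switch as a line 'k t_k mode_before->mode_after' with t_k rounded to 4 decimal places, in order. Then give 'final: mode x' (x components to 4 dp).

Mode 3: guard c·x = 2.1585 hit at Δt = 0.9821 (t = 0.9821), x⁻ = (-1.9002, -2.1009) → reset → x⁺ = (-1.9222, -2.5990), jump to mode 2
Mode 2: guard c·x = 3.5744 hit at Δt = 0.4370 (t = 1.4191), x⁻ = (-2.0607, -3.1591) → reset → x⁺ = (-2.0088, -3.1443), jump to mode 0
Mode 0: guard c·x = 0.3529 hit at Δt = 1.3614 (t = 2.7805), x⁻ = (-2.8332, -0.1090) → reset → x⁺ = (-2.9265, -0.5133), jump to mode 1
Mode 1: flow for 0.3078 to horizon, guard not reached → x = (-1.9236, 0.2706)

1 0.9821 3->2
2 1.4191 2->0
3 2.7805 0->1
final: 1 -1.9236 0.2706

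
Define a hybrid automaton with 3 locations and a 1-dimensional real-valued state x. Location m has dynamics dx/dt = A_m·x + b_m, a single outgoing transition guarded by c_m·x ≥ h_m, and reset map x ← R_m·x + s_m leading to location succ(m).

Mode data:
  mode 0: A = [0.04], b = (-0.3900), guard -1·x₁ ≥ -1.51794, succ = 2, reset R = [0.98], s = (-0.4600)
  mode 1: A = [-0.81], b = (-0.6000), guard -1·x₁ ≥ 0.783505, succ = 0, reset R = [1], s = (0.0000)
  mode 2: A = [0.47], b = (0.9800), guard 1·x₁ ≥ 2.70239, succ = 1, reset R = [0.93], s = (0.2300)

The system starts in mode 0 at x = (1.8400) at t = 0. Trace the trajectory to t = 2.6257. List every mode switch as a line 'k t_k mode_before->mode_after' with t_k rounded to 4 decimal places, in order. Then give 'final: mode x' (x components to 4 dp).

Mode 0: guard c·x = -1.5179 hit at Δt = 0.9977 (t = 0.9977), x⁻ = (1.5179) → reset → x⁺ = (1.0276), jump to mode 2
Mode 2: guard c·x = 2.7024 hit at Δt = 0.9160 (t = 1.9137), x⁻ = (2.7024) → reset → x⁺ = (2.7432), jump to mode 1
Mode 1: flow for 0.7120 to horizon, guard not reached → x = (1.2164)

1 0.9977 0->2
2 1.9137 2->1
final: 1 1.2164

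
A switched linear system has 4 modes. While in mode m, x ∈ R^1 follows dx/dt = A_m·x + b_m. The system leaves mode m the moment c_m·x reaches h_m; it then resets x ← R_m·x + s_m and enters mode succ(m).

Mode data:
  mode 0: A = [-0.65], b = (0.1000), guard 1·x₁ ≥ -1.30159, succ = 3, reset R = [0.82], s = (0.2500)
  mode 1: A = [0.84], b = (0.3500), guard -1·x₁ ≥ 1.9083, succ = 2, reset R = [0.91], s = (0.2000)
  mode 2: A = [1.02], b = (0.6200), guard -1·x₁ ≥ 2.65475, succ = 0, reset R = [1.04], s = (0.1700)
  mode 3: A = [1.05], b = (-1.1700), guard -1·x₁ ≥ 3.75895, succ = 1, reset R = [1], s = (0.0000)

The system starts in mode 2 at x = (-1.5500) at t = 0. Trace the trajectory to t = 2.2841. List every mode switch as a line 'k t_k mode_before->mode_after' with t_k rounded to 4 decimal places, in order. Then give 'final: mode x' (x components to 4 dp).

Mode 2: guard c·x = 2.6547 hit at Δt = 0.7607 (t = 0.7607), x⁻ = (-2.6548) → reset → x⁺ = (-2.5909), jump to mode 0
Mode 0: guard c·x = -1.3016 hit at Δt = 0.9760 (t = 1.7367), x⁻ = (-1.3016) → reset → x⁺ = (-0.8173), jump to mode 3
Mode 3: flow for 0.5474 to horizon, guard not reached → x = (-2.3176)

1 0.7607 2->0
2 1.7367 0->3
final: 3 -2.3176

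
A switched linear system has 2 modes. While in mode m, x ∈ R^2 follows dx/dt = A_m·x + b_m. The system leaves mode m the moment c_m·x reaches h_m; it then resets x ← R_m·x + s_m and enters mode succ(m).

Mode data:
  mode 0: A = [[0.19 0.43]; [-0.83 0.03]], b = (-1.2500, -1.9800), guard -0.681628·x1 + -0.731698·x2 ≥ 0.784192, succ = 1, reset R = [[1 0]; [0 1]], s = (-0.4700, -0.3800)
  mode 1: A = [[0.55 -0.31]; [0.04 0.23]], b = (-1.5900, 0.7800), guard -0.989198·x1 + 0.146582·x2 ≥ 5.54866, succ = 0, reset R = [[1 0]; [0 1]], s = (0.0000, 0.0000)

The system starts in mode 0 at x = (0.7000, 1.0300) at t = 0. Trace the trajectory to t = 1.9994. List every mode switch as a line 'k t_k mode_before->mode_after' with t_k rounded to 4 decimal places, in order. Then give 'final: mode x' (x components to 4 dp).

Mode 0: guard c·x = 0.7842 hit at Δt = 0.8338 (t = 0.8338), x⁻ = (-0.2779, -0.8128) → reset → x⁺ = (-0.7479, -1.1928), jump to mode 1
Mode 1: flow for 1.1656 to horizon, guard not reached → x = (-3.5422, -0.6194)

1 0.8338 0->1
final: 1 -3.5422 -0.6194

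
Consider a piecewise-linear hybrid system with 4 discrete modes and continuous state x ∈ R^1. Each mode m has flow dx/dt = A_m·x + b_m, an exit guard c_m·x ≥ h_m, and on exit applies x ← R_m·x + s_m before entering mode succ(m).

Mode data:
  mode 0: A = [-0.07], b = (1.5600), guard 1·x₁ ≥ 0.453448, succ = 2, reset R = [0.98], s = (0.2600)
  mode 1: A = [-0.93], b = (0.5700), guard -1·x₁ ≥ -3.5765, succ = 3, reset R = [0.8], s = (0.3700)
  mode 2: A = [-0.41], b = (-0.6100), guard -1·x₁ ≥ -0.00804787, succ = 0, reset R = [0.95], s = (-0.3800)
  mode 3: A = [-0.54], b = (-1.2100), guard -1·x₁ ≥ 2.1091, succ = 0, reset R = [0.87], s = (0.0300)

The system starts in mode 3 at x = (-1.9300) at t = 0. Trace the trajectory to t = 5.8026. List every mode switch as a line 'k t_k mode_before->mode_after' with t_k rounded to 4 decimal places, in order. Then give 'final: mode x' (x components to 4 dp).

Mode 3: guard c·x = 2.1091 hit at Δt = 1.5905 (t = 1.5905), x⁻ = (-2.1091) → reset → x⁺ = (-1.8049), jump to mode 0
Mode 0: guard c·x = 0.4534 hit at Δt = 1.4062 (t = 2.9967), x⁻ = (0.4534) → reset → x⁺ = (0.7044), jump to mode 2
Mode 2: guard c·x = -0.0080 hit at Δt = 0.9322 (t = 3.9289), x⁻ = (0.0080) → reset → x⁺ = (-0.3724), jump to mode 0
Mode 0: guard c·x = 0.4534 hit at Δt = 0.5304 (t = 4.4593), x⁻ = (0.4534) → reset → x⁺ = (0.7044), jump to mode 2
Mode 2: guard c·x = -0.0080 hit at Δt = 0.9322 (t = 5.3915), x⁻ = (0.0080) → reset → x⁺ = (-0.3724), jump to mode 0
Mode 0: flow for 0.4111 to horizon, guard not reached → x = (0.2704)

1 1.5905 3->0
2 2.9967 0->2
3 3.9289 2->0
4 4.4593 0->2
5 5.3915 2->0
final: 0 0.2704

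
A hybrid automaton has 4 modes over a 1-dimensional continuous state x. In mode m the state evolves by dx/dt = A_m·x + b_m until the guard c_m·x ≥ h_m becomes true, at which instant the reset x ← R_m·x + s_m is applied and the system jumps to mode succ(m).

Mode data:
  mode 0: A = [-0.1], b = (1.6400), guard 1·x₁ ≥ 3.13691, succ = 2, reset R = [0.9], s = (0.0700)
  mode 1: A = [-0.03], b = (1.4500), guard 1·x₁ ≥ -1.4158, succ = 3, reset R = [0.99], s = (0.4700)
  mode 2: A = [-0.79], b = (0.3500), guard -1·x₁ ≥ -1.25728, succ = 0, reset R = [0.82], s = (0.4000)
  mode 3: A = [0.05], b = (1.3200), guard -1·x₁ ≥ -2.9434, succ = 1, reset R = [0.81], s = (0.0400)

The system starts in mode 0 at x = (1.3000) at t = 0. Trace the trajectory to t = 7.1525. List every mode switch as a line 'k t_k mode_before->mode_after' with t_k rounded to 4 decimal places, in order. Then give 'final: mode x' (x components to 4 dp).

1 1.2971 0->2
2 2.6916 2->0
3 3.9016 0->2
4 5.2961 2->0
5 6.5061 0->2
final: 2 1.9134

Mode 0: guard c·x = 3.1369 hit at Δt = 1.2971 (t = 1.2971), x⁻ = (3.1369) → reset → x⁺ = (2.8932), jump to mode 2
Mode 2: guard c·x = -1.2573 hit at Δt = 1.3945 (t = 2.6916), x⁻ = (1.2573) → reset → x⁺ = (1.4310), jump to mode 0
Mode 0: guard c·x = 3.1369 hit at Δt = 1.2100 (t = 3.9016), x⁻ = (3.1369) → reset → x⁺ = (2.8932), jump to mode 2
Mode 2: guard c·x = -1.2573 hit at Δt = 1.3945 (t = 5.2961), x⁻ = (1.2573) → reset → x⁺ = (1.4310), jump to mode 0
Mode 0: guard c·x = 3.1369 hit at Δt = 1.2100 (t = 6.5061), x⁻ = (3.1369) → reset → x⁺ = (2.8932), jump to mode 2
Mode 2: flow for 0.6464 to horizon, guard not reached → x = (1.9134)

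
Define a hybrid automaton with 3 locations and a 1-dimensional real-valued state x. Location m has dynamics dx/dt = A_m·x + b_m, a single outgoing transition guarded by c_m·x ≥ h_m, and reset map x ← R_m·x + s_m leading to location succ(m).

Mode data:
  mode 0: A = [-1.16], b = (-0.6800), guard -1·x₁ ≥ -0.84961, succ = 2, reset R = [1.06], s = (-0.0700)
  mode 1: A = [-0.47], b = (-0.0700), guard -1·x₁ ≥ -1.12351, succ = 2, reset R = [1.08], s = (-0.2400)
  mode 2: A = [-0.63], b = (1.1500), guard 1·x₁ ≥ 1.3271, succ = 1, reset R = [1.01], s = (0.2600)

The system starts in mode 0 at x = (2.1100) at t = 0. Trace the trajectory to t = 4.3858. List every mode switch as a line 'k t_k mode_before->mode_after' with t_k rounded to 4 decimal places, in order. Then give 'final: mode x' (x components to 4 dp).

Mode 0: guard c·x = -0.8496 hit at Δt = 0.5432 (t = 0.5432), x⁻ = (0.8496) → reset → x⁺ = (0.8306), jump to mode 2
Mode 2: guard c·x = 1.3271 hit at Δt = 1.0974 (t = 1.6406), x⁻ = (1.3271) → reset → x⁺ = (1.6004), jump to mode 1
Mode 1: guard c·x = -1.1235 hit at Δt = 0.6772 (t = 2.3178), x⁻ = (1.1235) → reset → x⁺ = (0.9734), jump to mode 2
Mode 2: guard c·x = 1.3271 hit at Δt = 0.8514 (t = 3.1692), x⁻ = (1.3271) → reset → x⁺ = (1.6004), jump to mode 1
Mode 1: guard c·x = -1.1235 hit at Δt = 0.6772 (t = 3.8464), x⁻ = (1.1235) → reset → x⁺ = (0.9734), jump to mode 2
Mode 2: flow for 0.5394 to horizon, guard not reached → x = (1.2189)

1 0.5432 0->2
2 1.6406 2->1
3 2.3178 1->2
4 3.1692 2->1
5 3.8464 1->2
final: 2 1.2189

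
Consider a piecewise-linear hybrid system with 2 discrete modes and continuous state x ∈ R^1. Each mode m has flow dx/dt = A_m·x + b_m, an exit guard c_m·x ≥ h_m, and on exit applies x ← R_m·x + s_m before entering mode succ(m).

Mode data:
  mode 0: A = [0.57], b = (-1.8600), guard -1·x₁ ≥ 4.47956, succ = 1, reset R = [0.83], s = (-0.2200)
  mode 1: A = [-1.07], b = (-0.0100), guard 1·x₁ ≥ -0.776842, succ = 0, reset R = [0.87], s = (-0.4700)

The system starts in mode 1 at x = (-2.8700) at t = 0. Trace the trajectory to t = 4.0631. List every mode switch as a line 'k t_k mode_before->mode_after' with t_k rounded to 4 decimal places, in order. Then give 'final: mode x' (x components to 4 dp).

1 1.2296 1->0
2 2.2175 0->1
3 3.7436 1->0
final: 0 -2.0266

Mode 1: guard c·x = -0.7768 hit at Δt = 1.2296 (t = 1.2296), x⁻ = (-0.7768) → reset → x⁺ = (-1.1459), jump to mode 0
Mode 0: guard c·x = 4.4796 hit at Δt = 0.9879 (t = 2.2175), x⁻ = (-4.4796) → reset → x⁺ = (-3.9380), jump to mode 1
Mode 1: guard c·x = -0.7768 hit at Δt = 1.5261 (t = 3.7436), x⁻ = (-0.7768) → reset → x⁺ = (-1.1459), jump to mode 0
Mode 0: flow for 0.3195 to horizon, guard not reached → x = (-2.0266)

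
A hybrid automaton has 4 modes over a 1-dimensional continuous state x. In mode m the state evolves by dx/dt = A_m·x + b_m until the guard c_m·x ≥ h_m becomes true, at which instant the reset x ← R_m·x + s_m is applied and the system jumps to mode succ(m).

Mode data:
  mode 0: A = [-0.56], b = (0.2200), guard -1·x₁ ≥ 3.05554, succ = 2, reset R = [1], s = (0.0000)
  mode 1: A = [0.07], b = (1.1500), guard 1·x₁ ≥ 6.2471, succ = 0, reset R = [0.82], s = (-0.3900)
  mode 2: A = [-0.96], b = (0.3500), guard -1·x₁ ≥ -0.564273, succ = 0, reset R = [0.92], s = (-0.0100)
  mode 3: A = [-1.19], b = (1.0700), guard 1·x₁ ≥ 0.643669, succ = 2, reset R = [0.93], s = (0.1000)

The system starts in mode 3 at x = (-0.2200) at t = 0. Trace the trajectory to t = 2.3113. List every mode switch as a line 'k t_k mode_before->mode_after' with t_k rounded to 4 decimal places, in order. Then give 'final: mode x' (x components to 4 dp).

Mode 3: guard c·x = 0.6437 hit at Δt = 1.2413 (t = 1.2413), x⁻ = (0.6437) → reset → x⁺ = (0.6986), jump to mode 2
Mode 2: guard c·x = -0.5643 hit at Δt = 0.5359 (t = 1.7772), x⁻ = (0.5643) → reset → x⁺ = (0.5091), jump to mode 0
Mode 0: flow for 0.5341 to horizon, guard not reached → x = (0.4791)

1 1.2413 3->2
2 1.7772 2->0
final: 0 0.4791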